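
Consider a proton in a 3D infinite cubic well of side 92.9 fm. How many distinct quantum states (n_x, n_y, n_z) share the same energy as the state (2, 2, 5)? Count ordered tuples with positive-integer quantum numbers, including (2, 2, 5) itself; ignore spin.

The level has n_x² + n_y² + n_z² = 33. The ordered positive-integer solutions are (1, 4, 4), (2, 2, 5), (2, 5, 2), (4, 1, 4), (4, 4, 1), (5, 2, 2).
That gives 6 states.

degeneracy = 6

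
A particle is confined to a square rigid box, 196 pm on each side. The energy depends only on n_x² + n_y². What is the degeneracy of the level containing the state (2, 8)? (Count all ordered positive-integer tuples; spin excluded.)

degeneracy = 2

The level has n_x² + n_y² = 68. The ordered positive-integer solutions are (2, 8), (8, 2).
That gives 2 states.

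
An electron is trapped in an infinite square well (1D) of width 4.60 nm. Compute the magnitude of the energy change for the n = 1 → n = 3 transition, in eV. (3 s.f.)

E_1 = h²/(8m_eL²) = 2.847×10^-21 J.
|ΔE| = |1² − 3²|·E_1 = 8·2.847×10^-21 J = 2.278×10^-20 J = 0.142 eV.

|ΔE| = 0.142 eV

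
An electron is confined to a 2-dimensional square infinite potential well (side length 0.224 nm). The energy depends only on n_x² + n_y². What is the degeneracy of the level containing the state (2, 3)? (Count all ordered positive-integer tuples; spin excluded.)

degeneracy = 2

The level has n_x² + n_y² = 13. The ordered positive-integer solutions are (2, 3), (3, 2).
That gives 2 states.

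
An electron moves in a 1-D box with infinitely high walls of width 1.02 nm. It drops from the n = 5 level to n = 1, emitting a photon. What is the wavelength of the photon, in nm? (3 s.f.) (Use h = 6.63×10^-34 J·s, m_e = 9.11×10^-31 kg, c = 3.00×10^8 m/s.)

λ = 143 nm

E_1 = h²/(8m_eL²) = 5.797×10^-20 J, so ΔE = (5² − 1²)E_1 = 1.391×10^-18 J.
λ = hc/ΔE = (6.63×10^-34·3.00×10^8)/1.391×10^-18 = 1.43×10^-7 m = 143 nm.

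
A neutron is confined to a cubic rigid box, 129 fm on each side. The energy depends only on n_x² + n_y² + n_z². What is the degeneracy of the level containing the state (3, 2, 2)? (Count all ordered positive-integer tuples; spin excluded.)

degeneracy = 3

The level has n_x² + n_y² + n_z² = 17. The ordered positive-integer solutions are (2, 2, 3), (2, 3, 2), (3, 2, 2).
That gives 3 states.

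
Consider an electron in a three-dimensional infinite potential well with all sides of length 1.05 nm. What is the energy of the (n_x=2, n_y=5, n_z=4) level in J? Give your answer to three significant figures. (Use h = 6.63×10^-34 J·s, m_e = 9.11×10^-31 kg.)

E = 2.46×10^-18 J

For a 3D rectangular well E = (h²/8m_e)·Σ n_i²/L_i² = (6.63×10^-34)²/(8·9.11×10^-31) · [2²/(1.05 nm)² + 5²/(1.05 nm)² + 4²/(1.05 nm)²].
Evaluating gives E = 2.46×10^-18 J.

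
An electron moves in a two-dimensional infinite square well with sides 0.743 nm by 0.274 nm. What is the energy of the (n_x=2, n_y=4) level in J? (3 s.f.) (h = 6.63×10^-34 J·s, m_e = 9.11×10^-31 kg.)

For a 2D rectangular well E = (h²/8m_e)·Σ n_i²/L_i² = (6.63×10^-34)²/(8·9.11×10^-31) · [2²/(0.743 nm)² + 4²/(0.274 nm)²].
Evaluating gives E = 1.33×10^-17 J.

E = 1.33×10^-17 J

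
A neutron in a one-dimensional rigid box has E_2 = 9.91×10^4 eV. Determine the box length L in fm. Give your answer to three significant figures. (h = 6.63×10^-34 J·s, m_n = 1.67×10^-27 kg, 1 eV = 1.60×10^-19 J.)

L = 91.1 fm

From E_n = n²h²/(8m_nL²), L = n·h/√(8m_nE_n).
E_2 = 9.91×10^4 eV = 1.586×10^-14 J, so L = 2·6.63×10^-34/√(8·1.67×10^-27·1.586×10^-14) = 9.11×10^-14 m = 91.1 fm.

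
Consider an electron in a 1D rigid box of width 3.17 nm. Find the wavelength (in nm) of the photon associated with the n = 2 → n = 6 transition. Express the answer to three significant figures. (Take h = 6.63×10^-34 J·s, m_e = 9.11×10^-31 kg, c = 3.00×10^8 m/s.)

λ = 1.04×10^3 nm

E_1 = h²/(8m_eL²) = 6.002×10^-21 J, so ΔE = (6² − 2²)E_1 = 1.921×10^-19 J.
λ = hc/ΔE = (6.63×10^-34·3.00×10^8)/1.921×10^-19 = 1.04×10^-6 m = 1.04×10^3 nm.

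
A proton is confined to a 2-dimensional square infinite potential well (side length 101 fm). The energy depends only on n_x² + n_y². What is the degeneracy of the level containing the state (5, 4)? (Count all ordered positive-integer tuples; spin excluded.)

The level has n_x² + n_y² = 41. The ordered positive-integer solutions are (4, 5), (5, 4).
That gives 2 states.

degeneracy = 2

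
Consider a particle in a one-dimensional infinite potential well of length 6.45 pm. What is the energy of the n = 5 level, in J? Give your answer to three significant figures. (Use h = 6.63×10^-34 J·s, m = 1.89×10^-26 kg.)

For an infinite well E_n = n²h²/(8mL²), so E_1 = h²/(8mL²) = (6.63×10^-34)²/(8·1.89×10^-26·(6.45×10^-12 m)²) = 6.988×10^-20 J.
Then E_5 = 5²·E_1 = 25·6.988×10^-20 J = 1.75×10^-18 J.

E_5 = 1.75×10^-18 J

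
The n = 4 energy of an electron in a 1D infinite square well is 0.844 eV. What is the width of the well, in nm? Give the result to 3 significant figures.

L = 2.67 nm

From E_n = n²h²/(8m_eL²), L = n·h/√(8m_eE_n).
E_4 = 0.844 eV = 1.352×10^-19 J, so L = 4·6.626×10^-34/√(8·9.109×10^-31·1.352×10^-19) = 2.67×10^-9 m = 2.67 nm.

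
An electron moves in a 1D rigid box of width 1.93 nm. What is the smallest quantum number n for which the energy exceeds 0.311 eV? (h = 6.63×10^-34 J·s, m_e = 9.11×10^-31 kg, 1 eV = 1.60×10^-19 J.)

E_1 = h²/(8m_eL²) = 1.619×10^-20 J = 0.1012 eV.
Need n² > 0.311/0.1012 = 3.073, i.e. n > 1.753.
The smallest integer satisfying this is n = 2.

n = 2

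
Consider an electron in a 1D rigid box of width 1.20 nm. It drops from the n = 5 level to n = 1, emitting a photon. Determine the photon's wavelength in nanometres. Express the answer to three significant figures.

E_1 = h²/(8m_eL²) = 4.184×10^-20 J, so ΔE = (5² − 1²)E_1 = 1.004×10^-18 J.
λ = hc/ΔE = (6.626×10^-34·2.998×10^8)/1.004×10^-18 = 1.98×10^-7 m = 198 nm.

λ = 198 nm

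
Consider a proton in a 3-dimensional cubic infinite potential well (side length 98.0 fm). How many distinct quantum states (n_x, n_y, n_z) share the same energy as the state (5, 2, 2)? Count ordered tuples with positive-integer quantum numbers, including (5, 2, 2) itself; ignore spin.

The level has n_x² + n_y² + n_z² = 33. The ordered positive-integer solutions are (1, 4, 4), (2, 2, 5), (2, 5, 2), (4, 1, 4), (4, 4, 1), (5, 2, 2).
That gives 6 states.

degeneracy = 6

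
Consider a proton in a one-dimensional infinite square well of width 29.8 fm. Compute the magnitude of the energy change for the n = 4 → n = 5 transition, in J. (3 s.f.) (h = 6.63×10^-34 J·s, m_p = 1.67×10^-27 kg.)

|ΔE| = 3.33×10^-13 J

E_1 = h²/(8m_pL²) = 3.705×10^-14 J.
|ΔE| = |4² − 5²|·E_1 = 9·3.705×10^-14 J = 3.33×10^-13 J.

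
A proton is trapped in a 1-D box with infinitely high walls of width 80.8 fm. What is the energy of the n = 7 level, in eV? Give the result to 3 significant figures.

E_7 = 1.54×10^6 eV

For an infinite well E_n = n²h²/(8m_pL²), so E_1 = h²/(8m_pL²) = (6.626×10^-34)²/(8·1.673×10^-27·(8.08×10^-14 m)²) = 5.025×10^-15 J.
Then E_7 = 7²·E_1 = 49·5.025×10^-15 J = 2.462×10^-13 J.
Converting, E_7 = 2.462×10^-13 J / (1.602×10^-19 J/eV) = 1.54×10^6 eV.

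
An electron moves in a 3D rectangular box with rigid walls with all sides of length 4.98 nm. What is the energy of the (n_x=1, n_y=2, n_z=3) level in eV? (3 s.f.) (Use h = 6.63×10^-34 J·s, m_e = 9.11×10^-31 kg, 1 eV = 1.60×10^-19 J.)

For a 3D rectangular well E = (h²/8m_e)·Σ n_i²/L_i² = (6.63×10^-34)²/(8·9.11×10^-31) · [1²/(4.98 nm)² + 2²/(4.98 nm)² + 3²/(4.98 nm)²].
Evaluating gives E = 3.405×10^-20 J = 0.213 eV.

E = 0.213 eV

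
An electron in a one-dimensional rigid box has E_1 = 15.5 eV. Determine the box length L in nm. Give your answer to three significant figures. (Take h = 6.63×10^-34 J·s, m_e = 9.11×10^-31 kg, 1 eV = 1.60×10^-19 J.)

L = 0.156 nm

From E_n = n²h²/(8m_eL²), L = n·h/√(8m_eE_n).
E_1 = 15.5 eV = 2.480×10^-18 J, so L = 1·6.63×10^-34/√(8·9.11×10^-31·2.480×10^-18) = 1.56×10^-10 m = 0.156 nm.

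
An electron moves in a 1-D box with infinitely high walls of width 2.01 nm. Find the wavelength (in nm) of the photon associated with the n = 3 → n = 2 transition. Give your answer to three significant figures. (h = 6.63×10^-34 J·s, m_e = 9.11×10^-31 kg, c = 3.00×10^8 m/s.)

E_1 = h²/(8m_eL²) = 1.493×10^-20 J, so ΔE = (3² − 2²)E_1 = 7.465×10^-20 J.
λ = hc/ΔE = (6.63×10^-34·3.00×10^8)/7.465×10^-20 = 2.66×10^-6 m = 2.66×10^3 nm.

λ = 2.66×10^3 nm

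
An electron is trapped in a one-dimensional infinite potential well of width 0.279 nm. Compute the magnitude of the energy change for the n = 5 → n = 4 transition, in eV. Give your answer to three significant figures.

E_1 = h²/(8m_eL²) = 7.740×10^-19 J.
|ΔE| = |5² − 4²|·E_1 = 9·7.740×10^-19 J = 6.966×10^-18 J = 43.5 eV.

|ΔE| = 43.5 eV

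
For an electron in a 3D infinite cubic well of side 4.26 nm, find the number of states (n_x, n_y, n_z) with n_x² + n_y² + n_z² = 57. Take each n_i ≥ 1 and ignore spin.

The level has n_x² + n_y² + n_z² = 57. The ordered positive-integer solutions are (2, 2, 7), (2, 7, 2), (4, 4, 5), (4, 5, 4), (5, 4, 4), (7, 2, 2).
That gives 6 states.

degeneracy = 6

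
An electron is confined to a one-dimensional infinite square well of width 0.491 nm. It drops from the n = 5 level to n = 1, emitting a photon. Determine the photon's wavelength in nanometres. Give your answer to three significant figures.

λ = 33.1 nm

E_1 = h²/(8m_eL²) = 2.499×10^-19 J, so ΔE = (5² − 1²)E_1 = 5.998×10^-18 J.
λ = hc/ΔE = (6.626×10^-34·2.998×10^8)/5.998×10^-18 = 3.31×10^-8 m = 33.1 nm.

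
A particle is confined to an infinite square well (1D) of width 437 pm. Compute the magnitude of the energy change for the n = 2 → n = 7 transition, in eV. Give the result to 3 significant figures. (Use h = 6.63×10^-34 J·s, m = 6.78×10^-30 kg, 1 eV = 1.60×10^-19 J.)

E_1 = h²/(8mL²) = 4.244×10^-20 J.
|ΔE| = |2² − 7²|·E_1 = 45·4.244×10^-20 J = 1.910×10^-18 J = 11.9 eV.

|ΔE| = 11.9 eV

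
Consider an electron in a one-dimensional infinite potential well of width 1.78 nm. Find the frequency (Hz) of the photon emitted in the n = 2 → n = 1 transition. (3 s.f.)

f = 8.61×10^13 Hz

E_1 = h²/(8m_eL²) = 1.902×10^-20 J and ΔE = (2² − 1²)E_1 = 5.706×10^-20 J.
f = ΔE/h = 5.706×10^-20/6.626×10^-34 = 8.61×10^13 Hz.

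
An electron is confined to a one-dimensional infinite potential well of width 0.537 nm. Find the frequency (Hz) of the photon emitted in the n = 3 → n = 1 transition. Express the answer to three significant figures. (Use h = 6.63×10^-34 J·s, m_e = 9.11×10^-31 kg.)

f = 2.52×10^15 Hz

E_1 = h²/(8m_eL²) = 2.092×10^-19 J and ΔE = (3² − 1²)E_1 = 1.674×10^-18 J.
f = ΔE/h = 1.674×10^-18/6.63×10^-34 = 2.52×10^15 Hz.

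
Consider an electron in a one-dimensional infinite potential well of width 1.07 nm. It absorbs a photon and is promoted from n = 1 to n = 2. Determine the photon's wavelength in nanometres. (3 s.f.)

E_1 = h²/(8m_eL²) = 5.262×10^-20 J, so ΔE = (2² − 1²)E_1 = 1.579×10^-19 J.
λ = hc/ΔE = (6.626×10^-34·2.998×10^8)/1.579×10^-19 = 1.26×10^-6 m = 1.26×10^3 nm.

λ = 1.26×10^3 nm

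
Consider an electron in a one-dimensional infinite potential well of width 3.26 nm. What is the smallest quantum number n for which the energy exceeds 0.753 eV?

E_1 = h²/(8m_eL²) = 5.669×10^-21 J = 0.03539 eV.
Need n² > 0.753/0.03539 = 21.28, i.e. n > 4.613.
The smallest integer satisfying this is n = 5.

n = 5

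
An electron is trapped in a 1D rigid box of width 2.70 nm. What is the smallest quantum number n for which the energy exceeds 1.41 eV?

n = 6

E_1 = h²/(8m_eL²) = 8.264×10^-21 J = 0.05159 eV.
Need n² > 1.41/0.05159 = 27.33, i.e. n > 5.228.
The smallest integer satisfying this is n = 6.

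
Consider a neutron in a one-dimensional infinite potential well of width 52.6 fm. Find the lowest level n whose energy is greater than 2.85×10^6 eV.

n = 7

E_1 = h²/(8m_nL²) = 1.184×10^-14 J = 7.391×10^4 eV.
Need n² > 2.85×10^6/7.391×10^4 = 38.56, i.e. n > 6.210.
The smallest integer satisfying this is n = 7.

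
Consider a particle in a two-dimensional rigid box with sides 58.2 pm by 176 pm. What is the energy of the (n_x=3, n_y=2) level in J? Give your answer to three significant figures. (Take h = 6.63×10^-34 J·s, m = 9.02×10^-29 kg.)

For a 2D rectangular well E = (h²/8m)·Σ n_i²/L_i² = (6.63×10^-34)²/(8·9.02×10^-29) · [3²/(58.2 pm)² + 2²/(176 pm)²].
Evaluating gives E = 1.70×10^-18 J.

E = 1.70×10^-18 J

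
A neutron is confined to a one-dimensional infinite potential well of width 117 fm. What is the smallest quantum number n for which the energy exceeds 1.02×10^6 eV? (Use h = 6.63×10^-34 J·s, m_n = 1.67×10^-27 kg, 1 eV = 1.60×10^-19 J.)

n = 9

E_1 = h²/(8m_nL²) = 2.404×10^-15 J = 1.503×10^4 eV.
Need n² > 1.02×10^6/1.503×10^4 = 67.86, i.e. n > 8.238.
The smallest integer satisfying this is n = 9.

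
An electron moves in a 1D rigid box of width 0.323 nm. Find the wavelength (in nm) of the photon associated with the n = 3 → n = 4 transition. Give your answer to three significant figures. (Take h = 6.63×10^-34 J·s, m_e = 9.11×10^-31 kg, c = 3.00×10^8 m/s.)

E_1 = h²/(8m_eL²) = 5.781×10^-19 J, so ΔE = (4² − 3²)E_1 = 4.047×10^-18 J.
λ = hc/ΔE = (6.63×10^-34·3.00×10^8)/4.047×10^-18 = 4.91×10^-8 m = 49.1 nm.

λ = 49.1 nm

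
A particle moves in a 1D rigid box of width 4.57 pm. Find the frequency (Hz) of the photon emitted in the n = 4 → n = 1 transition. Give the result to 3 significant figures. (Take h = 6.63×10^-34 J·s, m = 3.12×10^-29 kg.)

f = 1.91×10^18 Hz

E_1 = h²/(8mL²) = 8.432×10^-17 J and ΔE = (4² − 1²)E_1 = 1.265×10^-15 J.
f = ΔE/h = 1.265×10^-15/6.63×10^-34 = 1.91×10^18 Hz.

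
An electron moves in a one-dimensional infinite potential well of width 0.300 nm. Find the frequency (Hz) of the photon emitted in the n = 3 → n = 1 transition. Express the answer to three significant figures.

E_1 = h²/(8m_eL²) = 6.694×10^-19 J and ΔE = (3² − 1²)E_1 = 5.355×10^-18 J.
f = ΔE/h = 5.355×10^-18/6.626×10^-34 = 8.08×10^15 Hz.

f = 8.08×10^15 Hz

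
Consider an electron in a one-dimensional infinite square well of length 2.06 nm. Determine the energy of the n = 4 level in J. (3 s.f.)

For an infinite well E_n = n²h²/(8m_eL²), so E_1 = h²/(8m_eL²) = (6.626×10^-34)²/(8·9.109×10^-31·(2.06×10^-9 m)²) = 1.420×10^-20 J.
Then E_4 = 4²·E_1 = 16·1.420×10^-20 J = 2.27×10^-19 J.

E_4 = 2.27×10^-19 J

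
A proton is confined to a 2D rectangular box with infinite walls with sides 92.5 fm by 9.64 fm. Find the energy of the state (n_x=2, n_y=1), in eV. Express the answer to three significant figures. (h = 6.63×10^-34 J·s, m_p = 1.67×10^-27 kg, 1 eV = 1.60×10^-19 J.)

E = 2.31×10^6 eV

For a 2D rectangular well E = (h²/8m_p)·Σ n_i²/L_i² = (6.63×10^-34)²/(8·1.67×10^-27) · [2²/(92.5 fm)² + 1²/(9.64 fm)²].
Evaluating gives E = 3.694×10^-13 J = 2.31×10^6 eV.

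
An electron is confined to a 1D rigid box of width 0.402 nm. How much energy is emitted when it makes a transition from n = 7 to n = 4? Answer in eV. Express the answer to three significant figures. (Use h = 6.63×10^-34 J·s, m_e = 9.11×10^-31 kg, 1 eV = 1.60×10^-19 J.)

E_1 = h²/(8m_eL²) = 3.732×10^-19 J.
|ΔE| = |7² − 4²|·E_1 = 33·3.732×10^-19 J = 1.232×10^-17 J = 77.0 eV.

|ΔE| = 77.0 eV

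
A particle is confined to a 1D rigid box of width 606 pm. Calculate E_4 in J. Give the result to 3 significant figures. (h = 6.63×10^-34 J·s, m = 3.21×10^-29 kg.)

E_4 = 7.46×10^-20 J

For an infinite well E_n = n²h²/(8mL²), so E_1 = h²/(8mL²) = (6.63×10^-34)²/(8·3.21×10^-29·(6.06×10^-10 m)²) = 4.661×10^-21 J.
Then E_4 = 4²·E_1 = 16·4.661×10^-21 J = 7.46×10^-20 J.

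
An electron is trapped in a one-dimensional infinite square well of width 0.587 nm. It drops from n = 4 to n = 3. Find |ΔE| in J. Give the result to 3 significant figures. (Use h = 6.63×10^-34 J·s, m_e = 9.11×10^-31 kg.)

|ΔE| = 1.23×10^-18 J

E_1 = h²/(8m_eL²) = 1.750×10^-19 J.
|ΔE| = |4² − 3²|·E_1 = 7·1.750×10^-19 J = 1.23×10^-18 J.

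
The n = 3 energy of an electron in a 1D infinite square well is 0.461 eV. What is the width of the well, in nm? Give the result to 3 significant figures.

L = 2.71 nm

From E_n = n²h²/(8m_eL²), L = n·h/√(8m_eE_n).
E_3 = 0.461 eV = 7.385×10^-20 J, so L = 3·6.626×10^-34/√(8·9.109×10^-31·7.385×10^-20) = 2.71×10^-9 m = 2.71 nm.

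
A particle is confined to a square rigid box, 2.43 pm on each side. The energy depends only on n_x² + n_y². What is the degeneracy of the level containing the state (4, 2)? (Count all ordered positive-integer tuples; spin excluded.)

The level has n_x² + n_y² = 20. The ordered positive-integer solutions are (2, 4), (4, 2).
That gives 2 states.

degeneracy = 2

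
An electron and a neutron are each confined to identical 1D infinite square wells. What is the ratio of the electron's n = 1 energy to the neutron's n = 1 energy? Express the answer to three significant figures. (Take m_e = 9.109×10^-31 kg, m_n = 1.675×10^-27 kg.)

E_n ∝ 1/m at fixed n and L, so the ratio is m_n/m_e = 1.675×10^-27/9.109×10^-31 = 1.84×10^3.

1.84×10^3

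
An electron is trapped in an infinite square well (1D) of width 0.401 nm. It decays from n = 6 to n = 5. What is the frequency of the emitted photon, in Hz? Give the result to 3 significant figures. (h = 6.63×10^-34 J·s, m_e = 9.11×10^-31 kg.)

E_1 = h²/(8m_eL²) = 3.751×10^-19 J and ΔE = (6² − 5²)E_1 = 4.126×10^-18 J.
f = ΔE/h = 4.126×10^-18/6.63×10^-34 = 6.22×10^15 Hz.

f = 6.22×10^15 Hz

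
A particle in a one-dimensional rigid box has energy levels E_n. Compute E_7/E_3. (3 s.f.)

5.44

E_n ∝ n², so E_7/E_3 = 7²/3² = 49/9 = 5.44.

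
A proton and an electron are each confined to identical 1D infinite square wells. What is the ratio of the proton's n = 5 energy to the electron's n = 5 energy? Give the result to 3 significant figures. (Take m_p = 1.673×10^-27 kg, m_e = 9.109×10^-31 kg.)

5.44×10^-4

E_n ∝ 1/m at fixed n and L, so the ratio is m_e/m_p = 9.109×10^-31/1.673×10^-27 = 5.44×10^-4.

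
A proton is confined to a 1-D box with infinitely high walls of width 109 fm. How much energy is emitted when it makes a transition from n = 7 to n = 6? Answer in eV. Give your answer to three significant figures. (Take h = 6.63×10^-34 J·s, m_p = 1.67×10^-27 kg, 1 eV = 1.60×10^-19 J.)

E_1 = h²/(8m_pL²) = 2.769×10^-15 J.
|ΔE| = |7² − 6²|·E_1 = 13·2.769×10^-15 J = 3.600×10^-14 J = 2.25×10^5 eV.

|ΔE| = 2.25×10^5 eV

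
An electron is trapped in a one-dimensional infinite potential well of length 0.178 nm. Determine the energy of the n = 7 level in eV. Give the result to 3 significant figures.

For an infinite well E_n = n²h²/(8m_eL²), so E_1 = h²/(8m_eL²) = (6.626×10^-34)²/(8·9.109×10^-31·(1.78×10^-10 m)²) = 1.902×10^-18 J.
Then E_7 = 7²·E_1 = 49·1.902×10^-18 J = 9.320×10^-17 J.
Converting, E_7 = 9.320×10^-17 J / (1.602×10^-19 J/eV) = 582 eV.

E_7 = 582 eV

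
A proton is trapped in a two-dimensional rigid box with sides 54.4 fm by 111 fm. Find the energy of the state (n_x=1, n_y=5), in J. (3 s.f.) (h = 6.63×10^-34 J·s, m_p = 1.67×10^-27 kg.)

E = 7.79×10^-14 J

For a 2D rectangular well E = (h²/8m_p)·Σ n_i²/L_i² = (6.63×10^-34)²/(8·1.67×10^-27) · [1²/(54.4 fm)² + 5²/(111 fm)²].
Evaluating gives E = 7.79×10^-14 J.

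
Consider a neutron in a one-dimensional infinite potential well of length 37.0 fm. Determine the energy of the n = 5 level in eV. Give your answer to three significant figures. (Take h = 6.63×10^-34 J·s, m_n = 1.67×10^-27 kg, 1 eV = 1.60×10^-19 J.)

E_5 = 3.76×10^6 eV

For an infinite well E_n = n²h²/(8m_nL²), so E_1 = h²/(8m_nL²) = (6.63×10^-34)²/(8·1.67×10^-27·(3.70×10^-14 m)²) = 2.403×10^-14 J.
Then E_5 = 5²·E_1 = 25·2.403×10^-14 J = 6.008×10^-13 J.
Converting, E_5 = 6.008×10^-13 J / (1.60×10^-19 J/eV) = 3.76×10^6 eV.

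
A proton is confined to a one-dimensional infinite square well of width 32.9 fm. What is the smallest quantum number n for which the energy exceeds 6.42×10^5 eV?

n = 2

E_1 = h²/(8m_pL²) = 3.031×10^-14 J = 1.892×10^5 eV.
Need n² > 6.42×10^5/1.892×10^5 = 3.393, i.e. n > 1.842.
The smallest integer satisfying this is n = 2.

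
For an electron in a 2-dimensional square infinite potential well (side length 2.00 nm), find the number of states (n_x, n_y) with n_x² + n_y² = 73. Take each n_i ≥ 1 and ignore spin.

The level has n_x² + n_y² = 73. The ordered positive-integer solutions are (3, 8), (8, 3).
That gives 2 states.

degeneracy = 2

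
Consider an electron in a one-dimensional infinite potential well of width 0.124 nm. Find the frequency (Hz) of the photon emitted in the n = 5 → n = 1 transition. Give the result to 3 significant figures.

f = 1.42×10^17 Hz

E_1 = h²/(8m_eL²) = 3.918×10^-18 J and ΔE = (5² − 1²)E_1 = 9.403×10^-17 J.
f = ΔE/h = 9.403×10^-17/6.626×10^-34 = 1.42×10^17 Hz.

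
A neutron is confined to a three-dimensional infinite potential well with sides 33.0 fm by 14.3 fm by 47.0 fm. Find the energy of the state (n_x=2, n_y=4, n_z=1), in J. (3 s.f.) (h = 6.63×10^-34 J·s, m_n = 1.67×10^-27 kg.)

For a 3D rectangular well E = (h²/8m_n)·Σ n_i²/L_i² = (6.63×10^-34)²/(8·1.67×10^-27) · [2²/(33.0 fm)² + 4²/(14.3 fm)² + 1²/(47.0 fm)²].
Evaluating gives E = 2.71×10^-12 J.

E = 2.71×10^-12 J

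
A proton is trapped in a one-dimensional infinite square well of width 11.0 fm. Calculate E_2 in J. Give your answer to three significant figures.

E_2 = 1.08×10^-12 J

For an infinite well E_n = n²h²/(8m_pL²), so E_1 = h²/(8m_pL²) = (6.626×10^-34)²/(8·1.673×10^-27·(1.10×10^-14 m)²) = 2.711×10^-13 J.
Then E_2 = 2²·E_1 = 4·2.711×10^-13 J = 1.08×10^-12 J.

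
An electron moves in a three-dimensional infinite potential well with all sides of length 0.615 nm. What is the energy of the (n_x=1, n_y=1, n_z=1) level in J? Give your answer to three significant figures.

E = 4.78×10^-19 J

For a 3D rectangular well E = (h²/8m_e)·Σ n_i²/L_i² = (6.626×10^-34)²/(8·9.109×10^-31) · [1²/(0.615 nm)² + 1²/(0.615 nm)² + 1²/(0.615 nm)²].
Evaluating gives E = 4.78×10^-19 J.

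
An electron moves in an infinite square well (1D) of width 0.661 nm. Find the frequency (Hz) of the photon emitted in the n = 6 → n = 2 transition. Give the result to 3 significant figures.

f = 6.66×10^15 Hz

E_1 = h²/(8m_eL²) = 1.379×10^-19 J and ΔE = (6² − 2²)E_1 = 4.413×10^-18 J.
f = ΔE/h = 4.413×10^-18/6.626×10^-34 = 6.66×10^15 Hz.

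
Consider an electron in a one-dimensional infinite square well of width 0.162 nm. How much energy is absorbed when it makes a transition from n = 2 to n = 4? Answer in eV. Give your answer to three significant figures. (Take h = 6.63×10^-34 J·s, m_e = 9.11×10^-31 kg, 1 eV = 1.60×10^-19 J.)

E_1 = h²/(8m_eL²) = 2.298×10^-18 J.
|ΔE| = |2² − 4²|·E_1 = 12·2.298×10^-18 J = 2.758×10^-17 J = 172 eV.

|ΔE| = 172 eV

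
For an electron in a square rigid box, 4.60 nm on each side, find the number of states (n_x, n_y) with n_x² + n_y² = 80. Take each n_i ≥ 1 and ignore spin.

The level has n_x² + n_y² = 80. The ordered positive-integer solutions are (4, 8), (8, 4).
That gives 2 states.

degeneracy = 2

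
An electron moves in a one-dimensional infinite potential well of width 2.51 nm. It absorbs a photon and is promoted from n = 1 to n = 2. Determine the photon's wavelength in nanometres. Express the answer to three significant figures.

E_1 = h²/(8m_eL²) = 9.563×10^-21 J, so ΔE = (2² − 1²)E_1 = 2.869×10^-20 J.
λ = hc/ΔE = (6.626×10^-34·2.998×10^8)/2.869×10^-20 = 6.92×10^-6 m = 6.92×10^3 nm.

λ = 6.92×10^3 nm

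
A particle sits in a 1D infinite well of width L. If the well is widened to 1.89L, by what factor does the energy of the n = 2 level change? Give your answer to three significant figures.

0.280

E_n ∝ 1/L², so the energy scales by 1/1.89² = 0.280.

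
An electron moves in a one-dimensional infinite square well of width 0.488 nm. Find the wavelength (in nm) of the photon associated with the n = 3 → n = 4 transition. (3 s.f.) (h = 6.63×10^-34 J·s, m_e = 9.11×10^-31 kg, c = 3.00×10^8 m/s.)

E_1 = h²/(8m_eL²) = 2.533×10^-19 J, so ΔE = (4² − 3²)E_1 = 1.773×10^-18 J.
λ = hc/ΔE = (6.63×10^-34·3.00×10^8)/1.773×10^-18 = 1.12×10^-7 m = 112 nm.

λ = 112 nm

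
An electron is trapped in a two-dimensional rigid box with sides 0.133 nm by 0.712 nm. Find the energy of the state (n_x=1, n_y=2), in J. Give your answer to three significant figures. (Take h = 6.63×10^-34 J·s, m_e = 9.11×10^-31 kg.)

E = 3.89×10^-18 J

For a 2D rectangular well E = (h²/8m_e)·Σ n_i²/L_i² = (6.63×10^-34)²/(8·9.11×10^-31) · [1²/(0.133 nm)² + 2²/(0.712 nm)²].
Evaluating gives E = 3.89×10^-18 J.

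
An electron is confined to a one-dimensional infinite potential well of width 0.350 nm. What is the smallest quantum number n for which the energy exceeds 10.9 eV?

E_1 = h²/(8m_eL²) = 4.918×10^-19 J = 3.070 eV.
Need n² > 10.9/3.070 = 3.550, i.e. n > 1.884.
The smallest integer satisfying this is n = 2.

n = 2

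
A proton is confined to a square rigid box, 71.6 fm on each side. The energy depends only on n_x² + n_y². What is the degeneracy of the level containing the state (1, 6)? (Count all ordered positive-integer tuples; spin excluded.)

degeneracy = 2

The level has n_x² + n_y² = 37. The ordered positive-integer solutions are (1, 6), (6, 1).
That gives 2 states.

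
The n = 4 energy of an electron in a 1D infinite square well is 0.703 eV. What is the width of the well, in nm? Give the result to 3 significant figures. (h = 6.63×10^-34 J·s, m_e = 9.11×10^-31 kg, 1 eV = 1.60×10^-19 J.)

L = 2.93 nm

From E_n = n²h²/(8m_eL²), L = n·h/√(8m_eE_n).
E_4 = 0.703 eV = 1.125×10^-19 J, so L = 4·6.63×10^-34/√(8·9.11×10^-31·1.125×10^-19) = 2.93×10^-9 m = 2.93 nm.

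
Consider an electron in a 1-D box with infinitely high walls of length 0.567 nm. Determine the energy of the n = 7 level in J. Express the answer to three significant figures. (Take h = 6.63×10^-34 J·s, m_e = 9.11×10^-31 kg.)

For an infinite well E_n = n²h²/(8m_eL²), so E_1 = h²/(8m_eL²) = (6.63×10^-34)²/(8·9.11×10^-31·(5.67×10^-10 m)²) = 1.876×10^-19 J.
Then E_7 = 7²·E_1 = 49·1.876×10^-19 J = 9.19×10^-18 J.

E_7 = 9.19×10^-18 J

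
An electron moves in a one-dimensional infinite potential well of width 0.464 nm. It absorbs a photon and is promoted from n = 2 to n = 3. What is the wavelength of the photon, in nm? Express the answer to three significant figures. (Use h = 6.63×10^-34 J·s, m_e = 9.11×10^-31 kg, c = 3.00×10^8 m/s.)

E_1 = h²/(8m_eL²) = 2.801×10^-19 J, so ΔE = (3² − 2²)E_1 = 1.400×10^-18 J.
λ = hc/ΔE = (6.63×10^-34·3.00×10^8)/1.400×10^-18 = 1.42×10^-7 m = 142 nm.

λ = 142 nm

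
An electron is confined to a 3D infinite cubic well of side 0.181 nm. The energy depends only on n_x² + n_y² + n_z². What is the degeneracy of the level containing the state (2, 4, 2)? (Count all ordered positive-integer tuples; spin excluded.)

degeneracy = 3

The level has n_x² + n_y² + n_z² = 24. The ordered positive-integer solutions are (2, 2, 4), (2, 4, 2), (4, 2, 2).
That gives 3 states.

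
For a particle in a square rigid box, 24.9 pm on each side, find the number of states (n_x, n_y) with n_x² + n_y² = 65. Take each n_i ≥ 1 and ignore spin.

The level has n_x² + n_y² = 65. The ordered positive-integer solutions are (1, 8), (4, 7), (7, 4), (8, 1).
That gives 4 states.

degeneracy = 4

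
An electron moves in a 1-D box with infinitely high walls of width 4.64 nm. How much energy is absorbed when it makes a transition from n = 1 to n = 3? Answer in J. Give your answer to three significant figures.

E_1 = h²/(8m_eL²) = 2.798×10^-21 J.
|ΔE| = |1² − 3²|·E_1 = 8·2.798×10^-21 J = 2.24×10^-20 J.

|ΔE| = 2.24×10^-20 J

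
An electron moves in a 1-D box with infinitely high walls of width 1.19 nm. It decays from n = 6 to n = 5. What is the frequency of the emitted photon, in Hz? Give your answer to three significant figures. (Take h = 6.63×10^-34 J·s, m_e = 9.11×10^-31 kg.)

E_1 = h²/(8m_eL²) = 4.259×10^-20 J and ΔE = (6² − 5²)E_1 = 4.685×10^-19 J.
f = ΔE/h = 4.685×10^-19/6.63×10^-34 = 7.07×10^14 Hz.

f = 7.07×10^14 Hz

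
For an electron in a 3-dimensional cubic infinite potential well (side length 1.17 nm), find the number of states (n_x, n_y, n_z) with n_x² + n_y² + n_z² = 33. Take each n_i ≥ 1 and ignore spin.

degeneracy = 6

The level has n_x² + n_y² + n_z² = 33. The ordered positive-integer solutions are (1, 4, 4), (2, 2, 5), (2, 5, 2), (4, 1, 4), (4, 4, 1), (5, 2, 2).
That gives 6 states.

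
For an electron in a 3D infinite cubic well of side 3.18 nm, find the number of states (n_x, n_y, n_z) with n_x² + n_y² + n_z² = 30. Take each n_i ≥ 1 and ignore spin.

degeneracy = 6

The level has n_x² + n_y² + n_z² = 30. The ordered positive-integer solutions are (1, 2, 5), (1, 5, 2), (2, 1, 5), (2, 5, 1), (5, 1, 2), (5, 2, 1).
That gives 6 states.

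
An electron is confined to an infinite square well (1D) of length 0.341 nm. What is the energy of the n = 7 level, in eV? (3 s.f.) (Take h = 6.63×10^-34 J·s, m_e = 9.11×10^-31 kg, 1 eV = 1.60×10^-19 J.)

E_7 = 159 eV

For an infinite well E_n = n²h²/(8m_eL²), so E_1 = h²/(8m_eL²) = (6.63×10^-34)²/(8·9.11×10^-31·(3.41×10^-10 m)²) = 5.187×10^-19 J.
Then E_7 = 7²·E_1 = 49·5.187×10^-19 J = 2.542×10^-17 J.
Converting, E_7 = 2.542×10^-17 J / (1.60×10^-19 J/eV) = 159 eV.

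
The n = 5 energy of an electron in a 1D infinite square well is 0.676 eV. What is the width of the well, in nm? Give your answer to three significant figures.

From E_n = n²h²/(8m_eL²), L = n·h/√(8m_eE_n).
E_5 = 0.676 eV = 1.083×10^-19 J, so L = 5·6.626×10^-34/√(8·9.109×10^-31·1.083×10^-19) = 3.73×10^-9 m = 3.73 nm.

L = 3.73 nm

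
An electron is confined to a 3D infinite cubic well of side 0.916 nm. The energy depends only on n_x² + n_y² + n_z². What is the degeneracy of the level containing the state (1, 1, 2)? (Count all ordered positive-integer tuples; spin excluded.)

The level has n_x² + n_y² + n_z² = 6. The ordered positive-integer solutions are (1, 1, 2), (1, 2, 1), (2, 1, 1).
That gives 3 states.

degeneracy = 3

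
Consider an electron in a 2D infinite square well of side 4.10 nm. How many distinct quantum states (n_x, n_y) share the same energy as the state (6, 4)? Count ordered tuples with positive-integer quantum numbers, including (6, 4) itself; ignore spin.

The level has n_x² + n_y² = 52. The ordered positive-integer solutions are (4, 6), (6, 4).
That gives 2 states.

degeneracy = 2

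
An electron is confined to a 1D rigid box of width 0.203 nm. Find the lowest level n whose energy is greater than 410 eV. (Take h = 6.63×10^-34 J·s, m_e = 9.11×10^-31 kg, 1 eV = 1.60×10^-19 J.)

E_1 = h²/(8m_eL²) = 1.464×10^-18 J = 9.150 eV.
Need n² > 410/9.150 = 44.81, i.e. n > 6.694.
The smallest integer satisfying this is n = 7.

n = 7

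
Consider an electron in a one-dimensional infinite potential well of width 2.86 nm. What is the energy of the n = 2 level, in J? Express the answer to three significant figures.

E_2 = 2.95×10^-20 J

For an infinite well E_n = n²h²/(8m_eL²), so E_1 = h²/(8m_eL²) = (6.626×10^-34)²/(8·9.109×10^-31·(2.86×10^-9 m)²) = 7.366×10^-21 J.
Then E_2 = 2²·E_1 = 4·7.366×10^-21 J = 2.95×10^-20 J.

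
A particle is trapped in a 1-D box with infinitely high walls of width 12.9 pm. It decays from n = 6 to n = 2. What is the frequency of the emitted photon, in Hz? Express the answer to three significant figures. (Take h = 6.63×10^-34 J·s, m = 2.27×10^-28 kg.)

f = 7.02×10^16 Hz

E_1 = h²/(8mL²) = 1.455×10^-18 J and ΔE = (6² − 2²)E_1 = 4.656×10^-17 J.
f = ΔE/h = 4.656×10^-17/6.63×10^-34 = 7.02×10^16 Hz.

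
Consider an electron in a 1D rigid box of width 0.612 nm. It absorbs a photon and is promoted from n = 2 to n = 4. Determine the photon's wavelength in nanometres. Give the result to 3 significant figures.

E_1 = h²/(8m_eL²) = 1.609×10^-19 J, so ΔE = (4² − 2²)E_1 = 1.931×10^-18 J.
λ = hc/ΔE = (6.626×10^-34·2.998×10^8)/1.931×10^-18 = 1.03×10^-7 m = 103 nm.

λ = 103 nm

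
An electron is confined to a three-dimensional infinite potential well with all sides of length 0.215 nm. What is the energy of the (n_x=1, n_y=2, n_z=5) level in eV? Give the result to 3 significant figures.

For a 3D rectangular well E = (h²/8m_e)·Σ n_i²/L_i² = (6.626×10^-34)²/(8·9.109×10^-31) · [1²/(0.215 nm)² + 2²/(0.215 nm)² + 5²/(0.215 nm)²].
Evaluating gives E = 3.910×10^-17 J = 244 eV.

E = 244 eV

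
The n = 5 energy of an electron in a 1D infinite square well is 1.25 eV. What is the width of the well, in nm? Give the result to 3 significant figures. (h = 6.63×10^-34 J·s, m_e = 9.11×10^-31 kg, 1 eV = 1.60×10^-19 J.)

L = 2.75 nm

From E_n = n²h²/(8m_eL²), L = n·h/√(8m_eE_n).
E_5 = 1.25 eV = 2.000×10^-19 J, so L = 5·6.63×10^-34/√(8·9.11×10^-31·2.000×10^-19) = 2.75×10^-9 m = 2.75 nm.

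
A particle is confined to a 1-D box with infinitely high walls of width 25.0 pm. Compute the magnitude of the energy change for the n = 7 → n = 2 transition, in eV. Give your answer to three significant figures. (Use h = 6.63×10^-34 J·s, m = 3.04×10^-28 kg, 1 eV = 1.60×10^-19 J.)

E_1 = h²/(8mL²) = 2.892×10^-19 J.
|ΔE| = |7² − 2²|·E_1 = 45·2.892×10^-19 J = 1.301×10^-17 J = 81.3 eV.

|ΔE| = 81.3 eV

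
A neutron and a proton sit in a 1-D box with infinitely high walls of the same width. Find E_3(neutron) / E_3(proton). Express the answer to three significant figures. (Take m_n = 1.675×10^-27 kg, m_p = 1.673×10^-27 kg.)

E_n ∝ 1/m at fixed n and L, so the ratio is m_p/m_n = 1.673×10^-27/1.675×10^-27 = 0.999.

0.999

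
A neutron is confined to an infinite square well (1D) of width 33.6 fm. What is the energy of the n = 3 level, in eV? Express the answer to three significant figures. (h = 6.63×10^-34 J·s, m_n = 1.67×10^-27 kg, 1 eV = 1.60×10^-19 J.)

E_3 = 1.64×10^6 eV

For an infinite well E_n = n²h²/(8m_nL²), so E_1 = h²/(8m_nL²) = (6.63×10^-34)²/(8·1.67×10^-27·(3.36×10^-14 m)²) = 2.914×10^-14 J.
Then E_3 = 3²·E_1 = 9·2.914×10^-14 J = 2.623×10^-13 J.
Converting, E_3 = 2.623×10^-13 J / (1.60×10^-19 J/eV) = 1.64×10^6 eV.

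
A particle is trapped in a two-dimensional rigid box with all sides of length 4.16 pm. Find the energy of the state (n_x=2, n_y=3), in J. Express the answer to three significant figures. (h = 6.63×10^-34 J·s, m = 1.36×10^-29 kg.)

E = 3.03×10^-15 J

For a 2D rectangular well E = (h²/8m)·Σ n_i²/L_i² = (6.63×10^-34)²/(8·1.36×10^-29) · [2²/(4.16 pm)² + 3²/(4.16 pm)²].
Evaluating gives E = 3.03×10^-15 J.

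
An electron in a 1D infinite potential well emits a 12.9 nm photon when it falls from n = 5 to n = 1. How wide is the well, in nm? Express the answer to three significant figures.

The photon carries ΔE = hc/λ = 6.626×10^-34·2.998×10^8/1.29×10^-8 m = 1.540×10^-17 J.
Since ΔE = (5² − 1²)E_1, E_1 = 6.417×10^-19 J, and L = h/√(8m_eE_1) = 3.06×10^-10 m = 0.306 nm.

L = 0.306 nm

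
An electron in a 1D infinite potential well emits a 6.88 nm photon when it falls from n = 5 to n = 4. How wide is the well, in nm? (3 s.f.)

L = 0.137 nm

The photon carries ΔE = hc/λ = 6.626×10^-34·2.998×10^8/6.88×10^-9 m = 2.887×10^-17 J.
Since ΔE = (5² − 4²)E_1, E_1 = 3.208×10^-18 J, and L = h/√(8m_eE_1) = 1.37×10^-10 m = 0.137 nm.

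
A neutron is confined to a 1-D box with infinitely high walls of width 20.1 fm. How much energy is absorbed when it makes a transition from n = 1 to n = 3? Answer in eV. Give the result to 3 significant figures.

E_1 = h²/(8m_nL²) = 8.110×10^-14 J.
|ΔE| = |1² − 3²|·E_1 = 8·8.110×10^-14 J = 6.488×10^-13 J = 4.05×10^6 eV.

|ΔE| = 4.05×10^6 eV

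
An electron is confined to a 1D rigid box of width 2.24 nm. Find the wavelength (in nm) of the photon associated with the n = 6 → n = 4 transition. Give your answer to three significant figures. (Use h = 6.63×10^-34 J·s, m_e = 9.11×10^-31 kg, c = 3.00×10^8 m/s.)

E_1 = h²/(8m_eL²) = 1.202×10^-20 J, so ΔE = (6² − 4²)E_1 = 2.404×10^-19 J.
λ = hc/ΔE = (6.63×10^-34·3.00×10^8)/2.404×10^-19 = 8.27×10^-7 m = 827 nm.

λ = 827 nm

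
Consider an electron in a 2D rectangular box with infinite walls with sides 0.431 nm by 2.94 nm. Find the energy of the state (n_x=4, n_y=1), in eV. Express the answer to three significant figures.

For a 2D rectangular well E = (h²/8m_e)·Σ n_i²/L_i² = (6.626×10^-34)²/(8·9.109×10^-31) · [4²/(0.431 nm)² + 1²/(2.94 nm)²].
Evaluating gives E = 5.196×10^-18 J = 32.4 eV.

E = 32.4 eV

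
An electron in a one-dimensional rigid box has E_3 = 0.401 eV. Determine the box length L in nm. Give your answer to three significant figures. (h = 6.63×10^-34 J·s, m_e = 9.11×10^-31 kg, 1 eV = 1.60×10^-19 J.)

L = 2.91 nm

From E_n = n²h²/(8m_eL²), L = n·h/√(8m_eE_n).
E_3 = 0.401 eV = 6.416×10^-20 J, so L = 3·6.63×10^-34/√(8·9.11×10^-31·6.416×10^-20) = 2.91×10^-9 m = 2.91 nm.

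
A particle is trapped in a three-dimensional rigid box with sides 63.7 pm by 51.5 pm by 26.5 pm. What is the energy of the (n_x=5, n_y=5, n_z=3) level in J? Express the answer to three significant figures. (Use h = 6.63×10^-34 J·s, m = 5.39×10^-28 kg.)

E = 2.90×10^-18 J

For a 3D rectangular well E = (h²/8m)·Σ n_i²/L_i² = (6.63×10^-34)²/(8·5.39×10^-28) · [5²/(63.7 pm)² + 5²/(51.5 pm)² + 3²/(26.5 pm)²].
Evaluating gives E = 2.90×10^-18 J.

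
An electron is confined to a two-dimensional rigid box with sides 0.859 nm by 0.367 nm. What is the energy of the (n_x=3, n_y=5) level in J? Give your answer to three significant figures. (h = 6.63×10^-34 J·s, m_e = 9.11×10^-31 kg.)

E = 1.19×10^-17 J

For a 2D rectangular well E = (h²/8m_e)·Σ n_i²/L_i² = (6.63×10^-34)²/(8·9.11×10^-31) · [3²/(0.859 nm)² + 5²/(0.367 nm)²].
Evaluating gives E = 1.19×10^-17 J.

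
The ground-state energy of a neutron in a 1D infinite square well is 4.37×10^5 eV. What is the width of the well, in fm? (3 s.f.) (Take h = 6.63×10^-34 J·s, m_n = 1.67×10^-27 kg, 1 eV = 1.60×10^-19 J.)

L = 21.7 fm

From E_n = n²h²/(8m_nL²), L = n·h/√(8m_nE_n).
E_1 = 4.37×10^5 eV = 6.992×10^-14 J, so L = 1·6.63×10^-34/√(8·1.67×10^-27·6.992×10^-14) = 2.17×10^-14 m = 21.7 fm.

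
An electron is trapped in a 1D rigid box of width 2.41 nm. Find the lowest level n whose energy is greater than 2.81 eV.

n = 7

E_1 = h²/(8m_eL²) = 1.037×10^-20 J = 0.06473 eV.
Need n² > 2.81/0.06473 = 43.41, i.e. n > 6.589.
The smallest integer satisfying this is n = 7.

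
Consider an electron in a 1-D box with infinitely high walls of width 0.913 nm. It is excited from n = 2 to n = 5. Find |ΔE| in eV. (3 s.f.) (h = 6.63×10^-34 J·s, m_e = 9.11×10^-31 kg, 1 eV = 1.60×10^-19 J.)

E_1 = h²/(8m_eL²) = 7.236×10^-20 J.
|ΔE| = |2² − 5²|·E_1 = 21·7.236×10^-20 J = 1.520×10^-18 J = 9.50 eV.

|ΔE| = 9.50 eV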